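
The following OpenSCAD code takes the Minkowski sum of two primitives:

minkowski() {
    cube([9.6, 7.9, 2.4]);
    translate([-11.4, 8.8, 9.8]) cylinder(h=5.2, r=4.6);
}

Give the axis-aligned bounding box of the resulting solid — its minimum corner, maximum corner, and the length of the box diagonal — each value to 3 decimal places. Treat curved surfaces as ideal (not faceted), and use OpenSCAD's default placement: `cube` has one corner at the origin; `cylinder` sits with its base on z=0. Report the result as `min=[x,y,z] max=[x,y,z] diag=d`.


A = translate([-11.4, 8.8, 9.8]) cylinder(h=5.2, r=4.6) → bbox [-16,4.2,9.8] .. [-6.8,13.4,15]
B = cube([9.6, 7.9, 2.4]) → bbox [0,0,0] .. [9.6,7.9,2.4]
lo = A.lo+B.lo = [-16+0, 4.2+0, 9.8+0] = [-16.000,4.200,9.800]
hi = A.hi+B.hi = [-6.8+9.6, 13.4+7.9, 15+2.4] = [2.800,21.300,17.400]
diag = √(18.8²+17.1²+7.6²) = √703.61 = 26.526

min=[-16.000,4.200,9.800] max=[2.800,21.300,17.400] diag=26.526


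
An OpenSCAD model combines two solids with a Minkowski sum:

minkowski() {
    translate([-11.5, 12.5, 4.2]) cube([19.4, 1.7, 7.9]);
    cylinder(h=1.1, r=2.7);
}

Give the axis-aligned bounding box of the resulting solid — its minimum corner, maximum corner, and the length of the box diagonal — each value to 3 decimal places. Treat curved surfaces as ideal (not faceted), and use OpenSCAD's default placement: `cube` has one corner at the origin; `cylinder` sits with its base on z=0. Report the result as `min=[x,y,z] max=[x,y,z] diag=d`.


A = translate([-11.5, 12.5, 4.2]) cube([19.4, 1.7, 7.9]) → bbox [-11.5,12.5,4.2] .. [7.9,14.2,12.1]
B = cylinder(h=1.1, r=2.7) → bbox [-2.7,-2.7,0] .. [2.7,2.7,1.1]
lo = A.lo+B.lo = [-11.5-2.7, 12.5-2.7, 4.2+0] = [-14.200,9.800,4.200]
hi = A.hi+B.hi = [7.9+2.7, 14.2+2.7, 12.1+1.1] = [10.600,16.900,13.200]
diag = √(24.8²+7.1²+9²) = √746.45 = 27.321

min=[-14.200,9.800,4.200] max=[10.600,16.900,13.200] diag=27.321


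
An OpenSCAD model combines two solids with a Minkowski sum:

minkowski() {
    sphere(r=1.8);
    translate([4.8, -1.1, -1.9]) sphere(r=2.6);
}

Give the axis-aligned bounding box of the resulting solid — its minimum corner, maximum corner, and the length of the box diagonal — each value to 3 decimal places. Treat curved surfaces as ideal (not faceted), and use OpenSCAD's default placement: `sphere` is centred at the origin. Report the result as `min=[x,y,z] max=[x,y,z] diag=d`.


A = translate([4.8, -1.1, -1.9]) sphere(r=2.6) → bbox [2.2,-3.7,-4.5] .. [7.4,1.5,0.7]
B = sphere(r=1.8) → bbox [-1.8,-1.8,-1.8] .. [1.8,1.8,1.8]
lo = A.lo+B.lo = [2.2-1.8, -3.7-1.8, -4.5-1.8] = [0.400,-5.500,-6.300]
hi = A.hi+B.hi = [7.4+1.8, 1.5+1.8, 0.7+1.8] = [9.200,3.300,2.500]
diag = √(8.8²+8.8²+8.8²) = √232.32 = 15.242

min=[0.400,-5.500,-6.300] max=[9.200,3.300,2.500] diag=15.242


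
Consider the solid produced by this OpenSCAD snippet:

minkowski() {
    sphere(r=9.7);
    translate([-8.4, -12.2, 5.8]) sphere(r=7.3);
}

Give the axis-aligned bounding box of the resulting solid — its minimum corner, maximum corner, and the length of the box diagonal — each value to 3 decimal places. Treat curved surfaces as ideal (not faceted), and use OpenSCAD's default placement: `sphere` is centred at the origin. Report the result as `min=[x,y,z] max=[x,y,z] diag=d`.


min=[-25.400,-29.200,-11.200] max=[8.600,4.800,22.800] diag=58.890

A = translate([-8.4, -12.2, 5.8]) sphere(r=7.3) → bbox [-15.7,-19.5,-1.5] .. [-1.1,-4.9,13.1]
B = sphere(r=9.7) → bbox [-9.7,-9.7,-9.7] .. [9.7,9.7,9.7]
lo = A.lo+B.lo = [-15.7-9.7, -19.5-9.7, -1.5-9.7] = [-25.400,-29.200,-11.200]
hi = A.hi+B.hi = [-1.1+9.7, -4.9+9.7, 13.1+9.7] = [8.600,4.800,22.800]
diag = √(34²+34²+34²) = √3468 = 58.890


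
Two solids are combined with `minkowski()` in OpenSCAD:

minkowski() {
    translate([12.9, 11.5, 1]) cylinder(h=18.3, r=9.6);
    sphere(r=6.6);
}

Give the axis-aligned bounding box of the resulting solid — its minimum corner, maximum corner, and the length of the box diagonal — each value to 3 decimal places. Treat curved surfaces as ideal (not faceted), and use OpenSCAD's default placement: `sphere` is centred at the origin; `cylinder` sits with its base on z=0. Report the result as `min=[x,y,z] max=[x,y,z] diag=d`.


min=[-3.300,-4.700,-5.600] max=[29.100,27.700,25.900] diag=55.604

A = translate([12.9, 11.5, 1]) cylinder(h=18.3, r=9.6) → bbox [3.3,1.9,1] .. [22.5,21.1,19.3]
B = sphere(r=6.6) → bbox [-6.6,-6.6,-6.6] .. [6.6,6.6,6.6]
lo = A.lo+B.lo = [3.3-6.6, 1.9-6.6, 1-6.6] = [-3.300,-4.700,-5.600]
hi = A.hi+B.hi = [22.5+6.6, 21.1+6.6, 19.3+6.6] = [29.100,27.700,25.900]
diag = √(32.4²+32.4²+31.5²) = √3091.77 = 55.604


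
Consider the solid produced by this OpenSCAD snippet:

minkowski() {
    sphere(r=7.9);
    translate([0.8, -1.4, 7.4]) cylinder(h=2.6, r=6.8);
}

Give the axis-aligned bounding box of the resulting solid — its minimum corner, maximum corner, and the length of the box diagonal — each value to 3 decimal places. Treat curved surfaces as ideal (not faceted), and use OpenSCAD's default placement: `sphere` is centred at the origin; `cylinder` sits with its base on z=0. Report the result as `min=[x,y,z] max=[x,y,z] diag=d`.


A = translate([0.8, -1.4, 7.4]) cylinder(h=2.6, r=6.8) → bbox [-6,-8.2,7.4] .. [7.6,5.4,10]
B = sphere(r=7.9) → bbox [-7.9,-7.9,-7.9] .. [7.9,7.9,7.9]
lo = A.lo+B.lo = [-6-7.9, -8.2-7.9, 7.4-7.9] = [-13.900,-16.100,-0.500]
hi = A.hi+B.hi = [7.6+7.9, 5.4+7.9, 10+7.9] = [15.500,13.300,17.900]
diag = √(29.4²+29.4²+18.4²) = √2067.28 = 45.467

min=[-13.900,-16.100,-0.500] max=[15.500,13.300,17.900] diag=45.467


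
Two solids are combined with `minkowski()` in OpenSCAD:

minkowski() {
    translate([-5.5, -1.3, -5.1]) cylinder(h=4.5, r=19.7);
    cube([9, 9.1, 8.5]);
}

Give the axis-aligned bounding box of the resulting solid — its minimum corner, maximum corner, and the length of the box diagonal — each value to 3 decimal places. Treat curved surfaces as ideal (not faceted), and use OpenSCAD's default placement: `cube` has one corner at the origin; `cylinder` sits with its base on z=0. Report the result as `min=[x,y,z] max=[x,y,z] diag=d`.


min=[-25.200,-21.000,-5.100] max=[23.200,27.500,7.900] diag=69.741

A = translate([-5.5, -1.3, -5.1]) cylinder(h=4.5, r=19.7) → bbox [-25.2,-21,-5.1] .. [14.2,18.4,-0.6]
B = cube([9, 9.1, 8.5]) → bbox [0,0,0] .. [9,9.1,8.5]
lo = A.lo+B.lo = [-25.2+0, -21+0, -5.1+0] = [-25.200,-21.000,-5.100]
hi = A.hi+B.hi = [14.2+9, 18.4+9.1, -0.6+8.5] = [23.200,27.500,7.900]
diag = √(48.4²+48.5²+13²) = √4863.81 = 69.741


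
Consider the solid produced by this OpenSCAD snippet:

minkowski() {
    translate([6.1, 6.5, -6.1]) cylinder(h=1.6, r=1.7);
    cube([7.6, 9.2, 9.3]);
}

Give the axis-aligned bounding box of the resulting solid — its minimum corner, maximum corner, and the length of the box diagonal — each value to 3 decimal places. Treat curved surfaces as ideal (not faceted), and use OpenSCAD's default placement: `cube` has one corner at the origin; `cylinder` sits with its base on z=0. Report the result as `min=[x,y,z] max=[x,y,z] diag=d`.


A = translate([6.1, 6.5, -6.1]) cylinder(h=1.6, r=1.7) → bbox [4.4,4.8,-6.1] .. [7.8,8.2,-4.5]
B = cube([7.6, 9.2, 9.3]) → bbox [0,0,0] .. [7.6,9.2,9.3]
lo = A.lo+B.lo = [4.4+0, 4.8+0, -6.1+0] = [4.400,4.800,-6.100]
hi = A.hi+B.hi = [7.8+7.6, 8.2+9.2, -4.5+9.3] = [15.400,17.400,4.800]
diag = √(11²+12.6²+10.9²) = √398.57 = 19.964

min=[4.400,4.800,-6.100] max=[15.400,17.400,4.800] diag=19.964


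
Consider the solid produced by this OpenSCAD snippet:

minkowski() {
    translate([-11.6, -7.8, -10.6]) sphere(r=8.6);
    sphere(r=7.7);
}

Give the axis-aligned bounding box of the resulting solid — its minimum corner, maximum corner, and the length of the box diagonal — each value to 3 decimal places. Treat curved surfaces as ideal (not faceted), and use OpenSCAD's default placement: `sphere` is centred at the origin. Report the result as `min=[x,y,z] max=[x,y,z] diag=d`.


min=[-27.900,-24.100,-26.900] max=[4.700,8.500,5.700] diag=56.465

A = translate([-11.6, -7.8, -10.6]) sphere(r=8.6) → bbox [-20.2,-16.4,-19.2] .. [-3,0.8,-2]
B = sphere(r=7.7) → bbox [-7.7,-7.7,-7.7] .. [7.7,7.7,7.7]
lo = A.lo+B.lo = [-20.2-7.7, -16.4-7.7, -19.2-7.7] = [-27.900,-24.100,-26.900]
hi = A.hi+B.hi = [-3+7.7, 0.8+7.7, -2+7.7] = [4.700,8.500,5.700]
diag = √(32.6²+32.6²+32.6²) = √3188.28 = 56.465


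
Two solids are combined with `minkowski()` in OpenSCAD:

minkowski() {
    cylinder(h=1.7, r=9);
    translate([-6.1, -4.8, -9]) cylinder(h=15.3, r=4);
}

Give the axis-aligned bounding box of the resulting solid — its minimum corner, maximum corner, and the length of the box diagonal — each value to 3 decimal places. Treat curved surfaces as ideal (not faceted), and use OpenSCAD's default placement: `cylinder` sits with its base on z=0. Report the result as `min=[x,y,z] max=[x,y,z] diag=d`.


A = translate([-6.1, -4.8, -9]) cylinder(h=15.3, r=4) → bbox [-10.1,-8.8,-9] .. [-2.1,-0.8,6.3]
B = cylinder(h=1.7, r=9) → bbox [-9,-9,0] .. [9,9,1.7]
lo = A.lo+B.lo = [-10.1-9, -8.8-9, -9+0] = [-19.100,-17.800,-9.000]
hi = A.hi+B.hi = [-2.1+9, -0.8+9, 6.3+1.7] = [6.900,8.200,8.000]
diag = √(26²+26²+17²) = √1641 = 40.509

min=[-19.100,-17.800,-9.000] max=[6.900,8.200,8.000] diag=40.509


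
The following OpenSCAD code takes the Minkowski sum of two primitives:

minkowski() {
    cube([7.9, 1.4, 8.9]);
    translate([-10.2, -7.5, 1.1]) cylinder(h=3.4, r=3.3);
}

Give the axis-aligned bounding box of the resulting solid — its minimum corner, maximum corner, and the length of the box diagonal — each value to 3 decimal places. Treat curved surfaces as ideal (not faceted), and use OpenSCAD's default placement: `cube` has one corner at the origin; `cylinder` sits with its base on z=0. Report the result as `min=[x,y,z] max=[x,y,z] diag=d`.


A = translate([-10.2, -7.5, 1.1]) cylinder(h=3.4, r=3.3) → bbox [-13.5,-10.8,1.1] .. [-6.9,-4.2,4.5]
B = cube([7.9, 1.4, 8.9]) → bbox [0,0,0] .. [7.9,1.4,8.9]
lo = A.lo+B.lo = [-13.5+0, -10.8+0, 1.1+0] = [-13.500,-10.800,1.100]
hi = A.hi+B.hi = [-6.9+7.9, -4.2+1.4, 4.5+8.9] = [1.000,-2.800,13.400]
diag = √(14.5²+8²+12.3²) = √425.54 = 20.629

min=[-13.500,-10.800,1.100] max=[1.000,-2.800,13.400] diag=20.629


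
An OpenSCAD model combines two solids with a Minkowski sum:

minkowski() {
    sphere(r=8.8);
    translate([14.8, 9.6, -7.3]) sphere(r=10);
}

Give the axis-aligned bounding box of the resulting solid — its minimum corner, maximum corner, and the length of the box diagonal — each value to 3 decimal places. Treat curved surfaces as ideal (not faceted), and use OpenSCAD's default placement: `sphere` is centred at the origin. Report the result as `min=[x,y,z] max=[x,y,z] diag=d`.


A = translate([14.8, 9.6, -7.3]) sphere(r=10) → bbox [4.8,-0.4,-17.3] .. [24.8,19.6,2.7]
B = sphere(r=8.8) → bbox [-8.8,-8.8,-8.8] .. [8.8,8.8,8.8]
lo = A.lo+B.lo = [4.8-8.8, -0.4-8.8, -17.3-8.8] = [-4.000,-9.200,-26.100]
hi = A.hi+B.hi = [24.8+8.8, 19.6+8.8, 2.7+8.8] = [33.600,28.400,11.500]
diag = √(37.6²+37.6²+37.6²) = √4241.28 = 65.125

min=[-4.000,-9.200,-26.100] max=[33.600,28.400,11.500] diag=65.125


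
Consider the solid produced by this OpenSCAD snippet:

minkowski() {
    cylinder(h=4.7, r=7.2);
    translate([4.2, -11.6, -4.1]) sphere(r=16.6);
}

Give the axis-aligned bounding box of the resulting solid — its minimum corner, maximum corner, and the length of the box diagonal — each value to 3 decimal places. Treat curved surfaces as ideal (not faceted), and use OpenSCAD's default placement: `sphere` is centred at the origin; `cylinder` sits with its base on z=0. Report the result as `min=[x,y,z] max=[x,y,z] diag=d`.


A = translate([4.2, -11.6, -4.1]) sphere(r=16.6) → bbox [-12.4,-28.2,-20.7] .. [20.8,5,12.5]
B = cylinder(h=4.7, r=7.2) → bbox [-7.2,-7.2,0] .. [7.2,7.2,4.7]
lo = A.lo+B.lo = [-12.4-7.2, -28.2-7.2, -20.7+0] = [-19.600,-35.400,-20.700]
hi = A.hi+B.hi = [20.8+7.2, 5+7.2, 12.5+4.7] = [28.000,12.200,17.200]
diag = √(47.6²+47.6²+37.9²) = √5967.93 = 77.252

min=[-19.600,-35.400,-20.700] max=[28.000,12.200,17.200] diag=77.252


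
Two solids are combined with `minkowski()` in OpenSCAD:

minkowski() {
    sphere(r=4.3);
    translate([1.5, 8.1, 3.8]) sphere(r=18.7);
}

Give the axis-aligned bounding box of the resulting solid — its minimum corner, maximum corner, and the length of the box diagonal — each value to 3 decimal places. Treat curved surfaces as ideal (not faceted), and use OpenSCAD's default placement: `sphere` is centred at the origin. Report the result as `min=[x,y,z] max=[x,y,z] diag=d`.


min=[-21.500,-14.900,-19.200] max=[24.500,31.100,26.800] diag=79.674

A = translate([1.5, 8.1, 3.8]) sphere(r=18.7) → bbox [-17.2,-10.6,-14.9] .. [20.2,26.8,22.5]
B = sphere(r=4.3) → bbox [-4.3,-4.3,-4.3] .. [4.3,4.3,4.3]
lo = A.lo+B.lo = [-17.2-4.3, -10.6-4.3, -14.9-4.3] = [-21.500,-14.900,-19.200]
hi = A.hi+B.hi = [20.2+4.3, 26.8+4.3, 22.5+4.3] = [24.500,31.100,26.800]
diag = √(46²+46²+46²) = √6348 = 79.674


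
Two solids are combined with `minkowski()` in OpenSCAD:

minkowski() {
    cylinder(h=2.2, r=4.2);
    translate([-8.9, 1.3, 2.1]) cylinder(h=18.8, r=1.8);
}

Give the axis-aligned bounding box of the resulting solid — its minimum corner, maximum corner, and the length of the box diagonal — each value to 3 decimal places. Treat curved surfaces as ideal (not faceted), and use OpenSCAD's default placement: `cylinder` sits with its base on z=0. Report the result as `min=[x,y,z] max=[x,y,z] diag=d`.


A = translate([-8.9, 1.3, 2.1]) cylinder(h=18.8, r=1.8) → bbox [-10.7,-0.5,2.1] .. [-7.1,3.1,20.9]
B = cylinder(h=2.2, r=4.2) → bbox [-4.2,-4.2,0] .. [4.2,4.2,2.2]
lo = A.lo+B.lo = [-10.7-4.2, -0.5-4.2, 2.1+0] = [-14.900,-4.700,2.100]
hi = A.hi+B.hi = [-7.1+4.2, 3.1+4.2, 20.9+2.2] = [-2.900,7.300,23.100]
diag = √(12²+12²+21²) = √729 = 27.000

min=[-14.900,-4.700,2.100] max=[-2.900,7.300,23.100] diag=27.000


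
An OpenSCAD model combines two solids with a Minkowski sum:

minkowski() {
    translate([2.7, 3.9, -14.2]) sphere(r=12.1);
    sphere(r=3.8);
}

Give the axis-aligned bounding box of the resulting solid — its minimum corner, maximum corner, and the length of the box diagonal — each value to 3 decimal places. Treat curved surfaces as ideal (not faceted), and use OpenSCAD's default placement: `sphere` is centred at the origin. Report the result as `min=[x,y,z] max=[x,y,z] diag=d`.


min=[-13.200,-12.000,-30.100] max=[18.600,19.800,1.700] diag=55.079

A = translate([2.7, 3.9, -14.2]) sphere(r=12.1) → bbox [-9.4,-8.2,-26.3] .. [14.8,16,-2.1]
B = sphere(r=3.8) → bbox [-3.8,-3.8,-3.8] .. [3.8,3.8,3.8]
lo = A.lo+B.lo = [-9.4-3.8, -8.2-3.8, -26.3-3.8] = [-13.200,-12.000,-30.100]
hi = A.hi+B.hi = [14.8+3.8, 16+3.8, -2.1+3.8] = [18.600,19.800,1.700]
diag = √(31.8²+31.8²+31.8²) = √3033.72 = 55.079


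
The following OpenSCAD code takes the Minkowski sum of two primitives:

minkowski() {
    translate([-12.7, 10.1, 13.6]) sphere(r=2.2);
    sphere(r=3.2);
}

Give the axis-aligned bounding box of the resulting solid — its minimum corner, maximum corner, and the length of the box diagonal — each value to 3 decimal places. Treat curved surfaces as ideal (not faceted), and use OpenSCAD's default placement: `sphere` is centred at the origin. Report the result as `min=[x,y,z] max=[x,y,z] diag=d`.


min=[-18.100,4.700,8.200] max=[-7.300,15.500,19.000] diag=18.706

A = translate([-12.7, 10.1, 13.6]) sphere(r=2.2) → bbox [-14.9,7.9,11.4] .. [-10.5,12.3,15.8]
B = sphere(r=3.2) → bbox [-3.2,-3.2,-3.2] .. [3.2,3.2,3.2]
lo = A.lo+B.lo = [-14.9-3.2, 7.9-3.2, 11.4-3.2] = [-18.100,4.700,8.200]
hi = A.hi+B.hi = [-10.5+3.2, 12.3+3.2, 15.8+3.2] = [-7.300,15.500,19.000]
diag = √(10.8²+10.8²+10.8²) = √349.92 = 18.706


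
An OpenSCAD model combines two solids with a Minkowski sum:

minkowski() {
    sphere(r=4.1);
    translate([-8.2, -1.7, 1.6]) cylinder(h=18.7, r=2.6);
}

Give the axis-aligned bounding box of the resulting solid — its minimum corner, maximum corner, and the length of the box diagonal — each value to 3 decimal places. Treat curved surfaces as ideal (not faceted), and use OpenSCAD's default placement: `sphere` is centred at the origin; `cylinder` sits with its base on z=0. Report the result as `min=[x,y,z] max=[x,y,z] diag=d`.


A = translate([-8.2, -1.7, 1.6]) cylinder(h=18.7, r=2.6) → bbox [-10.8,-4.3,1.6] .. [-5.6,0.9,20.3]
B = sphere(r=4.1) → bbox [-4.1,-4.1,-4.1] .. [4.1,4.1,4.1]
lo = A.lo+B.lo = [-10.8-4.1, -4.3-4.1, 1.6-4.1] = [-14.900,-8.400,-2.500]
hi = A.hi+B.hi = [-5.6+4.1, 0.9+4.1, 20.3+4.1] = [-1.500,5.000,24.400]
diag = √(13.4²+13.4²+26.9²) = √1082.73 = 32.905

min=[-14.900,-8.400,-2.500] max=[-1.500,5.000,24.400] diag=32.905


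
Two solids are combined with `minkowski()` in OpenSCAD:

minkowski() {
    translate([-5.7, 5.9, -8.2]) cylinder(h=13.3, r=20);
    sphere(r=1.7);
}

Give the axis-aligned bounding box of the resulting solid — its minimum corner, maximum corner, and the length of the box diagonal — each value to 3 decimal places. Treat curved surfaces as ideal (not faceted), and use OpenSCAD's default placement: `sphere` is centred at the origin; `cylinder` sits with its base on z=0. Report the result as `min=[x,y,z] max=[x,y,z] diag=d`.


A = translate([-5.7, 5.9, -8.2]) cylinder(h=13.3, r=20) → bbox [-25.7,-14.1,-8.2] .. [14.3,25.9,5.1]
B = sphere(r=1.7) → bbox [-1.7,-1.7,-1.7] .. [1.7,1.7,1.7]
lo = A.lo+B.lo = [-25.7-1.7, -14.1-1.7, -8.2-1.7] = [-27.400,-15.800,-9.900]
hi = A.hi+B.hi = [14.3+1.7, 25.9+1.7, 5.1+1.7] = [16.000,27.600,6.800]
diag = √(43.4²+43.4²+16.7²) = √4046.01 = 63.608

min=[-27.400,-15.800,-9.900] max=[16.000,27.600,6.800] diag=63.608


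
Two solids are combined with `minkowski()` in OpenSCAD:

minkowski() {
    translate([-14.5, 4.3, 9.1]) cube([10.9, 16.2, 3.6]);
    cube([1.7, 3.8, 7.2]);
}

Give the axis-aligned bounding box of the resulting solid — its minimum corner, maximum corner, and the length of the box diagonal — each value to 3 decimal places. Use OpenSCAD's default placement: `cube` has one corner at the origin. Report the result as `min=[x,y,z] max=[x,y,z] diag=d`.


min=[-14.500,4.300,9.100] max=[-1.900,24.300,19.900] diag=25.988

A = translate([-14.5, 4.3, 9.1]) cube([10.9, 16.2, 3.6]) → bbox [-14.5,4.3,9.1] .. [-3.6,20.5,12.7]
B = cube([1.7, 3.8, 7.2]) → bbox [0,0,0] .. [1.7,3.8,7.2]
lo = A.lo+B.lo = [-14.5+0, 4.3+0, 9.1+0] = [-14.500,4.300,9.100]
hi = A.hi+B.hi = [-3.6+1.7, 20.5+3.8, 12.7+7.2] = [-1.900,24.300,19.900]
diag = √(12.6²+20²+10.8²) = √675.4 = 25.988


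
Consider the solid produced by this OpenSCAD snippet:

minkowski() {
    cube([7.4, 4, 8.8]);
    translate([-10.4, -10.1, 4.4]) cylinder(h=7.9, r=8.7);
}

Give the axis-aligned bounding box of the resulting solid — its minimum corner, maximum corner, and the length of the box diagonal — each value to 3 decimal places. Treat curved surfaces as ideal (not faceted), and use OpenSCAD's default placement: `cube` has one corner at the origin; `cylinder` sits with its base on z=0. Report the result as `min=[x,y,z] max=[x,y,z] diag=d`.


min=[-19.100,-18.800,4.400] max=[5.700,2.600,21.100] diag=36.768

A = translate([-10.4, -10.1, 4.4]) cylinder(h=7.9, r=8.7) → bbox [-19.1,-18.8,4.4] .. [-1.7,-1.4,12.3]
B = cube([7.4, 4, 8.8]) → bbox [0,0,0] .. [7.4,4,8.8]
lo = A.lo+B.lo = [-19.1+0, -18.8+0, 4.4+0] = [-19.100,-18.800,4.400]
hi = A.hi+B.hi = [-1.7+7.4, -1.4+4, 12.3+8.8] = [5.700,2.600,21.100]
diag = √(24.8²+21.4²+16.7²) = √1351.89 = 36.768


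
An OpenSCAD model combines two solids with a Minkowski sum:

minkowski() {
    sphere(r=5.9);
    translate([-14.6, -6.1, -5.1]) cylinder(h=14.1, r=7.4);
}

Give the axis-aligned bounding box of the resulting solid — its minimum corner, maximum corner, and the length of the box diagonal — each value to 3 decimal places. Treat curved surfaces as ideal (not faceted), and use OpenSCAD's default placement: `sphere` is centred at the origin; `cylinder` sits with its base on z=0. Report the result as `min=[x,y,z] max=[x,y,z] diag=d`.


min=[-27.900,-19.400,-11.000] max=[-1.300,7.200,14.900] diag=45.672

A = translate([-14.6, -6.1, -5.1]) cylinder(h=14.1, r=7.4) → bbox [-22,-13.5,-5.1] .. [-7.2,1.3,9]
B = sphere(r=5.9) → bbox [-5.9,-5.9,-5.9] .. [5.9,5.9,5.9]
lo = A.lo+B.lo = [-22-5.9, -13.5-5.9, -5.1-5.9] = [-27.900,-19.400,-11.000]
hi = A.hi+B.hi = [-7.2+5.9, 1.3+5.9, 9+5.9] = [-1.300,7.200,14.900]
diag = √(26.6²+26.6²+25.9²) = √2085.93 = 45.672


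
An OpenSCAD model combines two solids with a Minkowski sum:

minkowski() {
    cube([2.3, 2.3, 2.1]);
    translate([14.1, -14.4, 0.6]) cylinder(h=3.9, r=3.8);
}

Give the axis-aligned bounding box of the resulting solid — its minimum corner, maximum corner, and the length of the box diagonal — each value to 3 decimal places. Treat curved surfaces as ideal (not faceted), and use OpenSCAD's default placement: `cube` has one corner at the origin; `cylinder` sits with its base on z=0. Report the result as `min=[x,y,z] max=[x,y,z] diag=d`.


min=[10.300,-18.200,0.600] max=[20.200,-8.300,6.600] diag=15.232

A = translate([14.1, -14.4, 0.6]) cylinder(h=3.9, r=3.8) → bbox [10.3,-18.2,0.6] .. [17.9,-10.6,4.5]
B = cube([2.3, 2.3, 2.1]) → bbox [0,0,0] .. [2.3,2.3,2.1]
lo = A.lo+B.lo = [10.3+0, -18.2+0, 0.6+0] = [10.300,-18.200,0.600]
hi = A.hi+B.hi = [17.9+2.3, -10.6+2.3, 4.5+2.1] = [20.200,-8.300,6.600]
diag = √(9.9²+9.9²+6²) = √232.02 = 15.232


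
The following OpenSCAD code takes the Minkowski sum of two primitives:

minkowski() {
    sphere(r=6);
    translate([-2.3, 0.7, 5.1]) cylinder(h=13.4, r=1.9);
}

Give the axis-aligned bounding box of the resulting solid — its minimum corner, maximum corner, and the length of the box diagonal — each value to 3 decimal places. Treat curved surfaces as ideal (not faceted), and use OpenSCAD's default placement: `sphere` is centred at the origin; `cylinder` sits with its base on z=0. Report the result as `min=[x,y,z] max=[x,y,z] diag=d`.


A = translate([-2.3, 0.7, 5.1]) cylinder(h=13.4, r=1.9) → bbox [-4.2,-1.2,5.1] .. [-0.4,2.6,18.5]
B = sphere(r=6) → bbox [-6,-6,-6] .. [6,6,6]
lo = A.lo+B.lo = [-4.2-6, -1.2-6, 5.1-6] = [-10.200,-7.200,-0.900]
hi = A.hi+B.hi = [-0.4+6, 2.6+6, 18.5+6] = [5.600,8.600,24.500]
diag = √(15.8²+15.8²+25.4²) = √1144.44 = 33.830

min=[-10.200,-7.200,-0.900] max=[5.600,8.600,24.500] diag=33.830


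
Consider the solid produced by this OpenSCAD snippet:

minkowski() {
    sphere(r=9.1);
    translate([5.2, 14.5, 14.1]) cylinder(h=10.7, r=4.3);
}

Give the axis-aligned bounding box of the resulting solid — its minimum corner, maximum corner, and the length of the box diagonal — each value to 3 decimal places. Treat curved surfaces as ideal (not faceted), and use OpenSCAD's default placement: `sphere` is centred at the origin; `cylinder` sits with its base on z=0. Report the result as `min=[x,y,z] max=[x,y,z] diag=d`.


min=[-8.200,1.100,5.000] max=[18.600,27.900,33.900] diag=47.662

A = translate([5.2, 14.5, 14.1]) cylinder(h=10.7, r=4.3) → bbox [0.9,10.2,14.1] .. [9.5,18.8,24.8]
B = sphere(r=9.1) → bbox [-9.1,-9.1,-9.1] .. [9.1,9.1,9.1]
lo = A.lo+B.lo = [0.9-9.1, 10.2-9.1, 14.1-9.1] = [-8.200,1.100,5.000]
hi = A.hi+B.hi = [9.5+9.1, 18.8+9.1, 24.8+9.1] = [18.600,27.900,33.900]
diag = √(26.8²+26.8²+28.9²) = √2271.69 = 47.662


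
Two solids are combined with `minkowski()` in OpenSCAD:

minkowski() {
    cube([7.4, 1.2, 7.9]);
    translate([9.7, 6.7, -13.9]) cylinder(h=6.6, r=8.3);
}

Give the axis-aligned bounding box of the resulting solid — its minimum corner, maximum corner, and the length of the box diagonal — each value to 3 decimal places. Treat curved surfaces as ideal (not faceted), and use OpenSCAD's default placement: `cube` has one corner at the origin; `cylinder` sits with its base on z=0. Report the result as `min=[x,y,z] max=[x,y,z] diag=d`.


min=[1.400,-1.600,-13.900] max=[25.400,16.200,0.600] diag=33.213

A = translate([9.7, 6.7, -13.9]) cylinder(h=6.6, r=8.3) → bbox [1.4,-1.6,-13.9] .. [18,15,-7.3]
B = cube([7.4, 1.2, 7.9]) → bbox [0,0,0] .. [7.4,1.2,7.9]
lo = A.lo+B.lo = [1.4+0, -1.6+0, -13.9+0] = [1.400,-1.600,-13.900]
hi = A.hi+B.hi = [18+7.4, 15+1.2, -7.3+7.9] = [25.400,16.200,0.600]
diag = √(24²+17.8²+14.5²) = √1103.09 = 33.213


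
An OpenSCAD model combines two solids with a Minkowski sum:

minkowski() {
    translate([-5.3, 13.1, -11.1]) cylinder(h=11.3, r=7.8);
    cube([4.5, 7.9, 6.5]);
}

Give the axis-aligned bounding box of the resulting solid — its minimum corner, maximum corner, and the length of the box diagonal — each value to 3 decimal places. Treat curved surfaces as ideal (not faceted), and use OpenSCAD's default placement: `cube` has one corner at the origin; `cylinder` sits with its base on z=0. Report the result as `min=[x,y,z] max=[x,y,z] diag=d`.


min=[-13.100,5.300,-11.100] max=[7.000,28.800,6.700] diag=35.681

A = translate([-5.3, 13.1, -11.1]) cylinder(h=11.3, r=7.8) → bbox [-13.1,5.3,-11.1] .. [2.5,20.9,0.2]
B = cube([4.5, 7.9, 6.5]) → bbox [0,0,0] .. [4.5,7.9,6.5]
lo = A.lo+B.lo = [-13.1+0, 5.3+0, -11.1+0] = [-13.100,5.300,-11.100]
hi = A.hi+B.hi = [2.5+4.5, 20.9+7.9, 0.2+6.5] = [7.000,28.800,6.700]
diag = √(20.1²+23.5²+17.8²) = √1273.1 = 35.681


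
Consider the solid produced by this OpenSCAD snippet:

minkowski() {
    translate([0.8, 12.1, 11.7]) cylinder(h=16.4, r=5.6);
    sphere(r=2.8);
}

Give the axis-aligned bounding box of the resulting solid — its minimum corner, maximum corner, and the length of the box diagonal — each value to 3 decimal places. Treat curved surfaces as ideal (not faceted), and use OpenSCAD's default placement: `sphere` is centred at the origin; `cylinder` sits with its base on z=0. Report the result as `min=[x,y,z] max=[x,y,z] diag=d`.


A = translate([0.8, 12.1, 11.7]) cylinder(h=16.4, r=5.6) → bbox [-4.8,6.5,11.7] .. [6.4,17.7,28.1]
B = sphere(r=2.8) → bbox [-2.8,-2.8,-2.8] .. [2.8,2.8,2.8]
lo = A.lo+B.lo = [-4.8-2.8, 6.5-2.8, 11.7-2.8] = [-7.600,3.700,8.900]
hi = A.hi+B.hi = [6.4+2.8, 17.7+2.8, 28.1+2.8] = [9.200,20.500,30.900]
diag = √(16.8²+16.8²+22²) = √1048.48 = 32.380

min=[-7.600,3.700,8.900] max=[9.200,20.500,30.900] diag=32.380


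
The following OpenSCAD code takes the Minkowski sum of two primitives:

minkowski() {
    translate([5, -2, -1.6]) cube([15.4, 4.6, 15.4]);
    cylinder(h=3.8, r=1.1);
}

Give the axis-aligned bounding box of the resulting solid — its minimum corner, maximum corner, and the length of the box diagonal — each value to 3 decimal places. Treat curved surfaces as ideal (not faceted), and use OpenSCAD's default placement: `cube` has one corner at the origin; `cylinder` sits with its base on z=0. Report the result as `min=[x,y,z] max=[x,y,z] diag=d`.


min=[3.900,-3.100,-1.600] max=[21.500,3.700,17.600] diag=26.919

A = translate([5, -2, -1.6]) cube([15.4, 4.6, 15.4]) → bbox [5,-2,-1.6] .. [20.4,2.6,13.8]
B = cylinder(h=3.8, r=1.1) → bbox [-1.1,-1.1,0] .. [1.1,1.1,3.8]
lo = A.lo+B.lo = [5-1.1, -2-1.1, -1.6+0] = [3.900,-3.100,-1.600]
hi = A.hi+B.hi = [20.4+1.1, 2.6+1.1, 13.8+3.8] = [21.500,3.700,17.600]
diag = √(17.6²+6.8²+19.2²) = √724.64 = 26.919


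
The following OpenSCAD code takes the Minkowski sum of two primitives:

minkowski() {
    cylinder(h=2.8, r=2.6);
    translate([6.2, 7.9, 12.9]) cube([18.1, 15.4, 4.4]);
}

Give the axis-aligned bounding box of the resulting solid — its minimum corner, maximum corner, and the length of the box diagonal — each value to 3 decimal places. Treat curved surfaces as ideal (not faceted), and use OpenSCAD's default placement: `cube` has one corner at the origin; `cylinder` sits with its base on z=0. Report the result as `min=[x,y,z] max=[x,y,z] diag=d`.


min=[3.600,5.300,12.900] max=[26.900,25.900,20.100] diag=31.923

A = translate([6.2, 7.9, 12.9]) cube([18.1, 15.4, 4.4]) → bbox [6.2,7.9,12.9] .. [24.3,23.3,17.3]
B = cylinder(h=2.8, r=2.6) → bbox [-2.6,-2.6,0] .. [2.6,2.6,2.8]
lo = A.lo+B.lo = [6.2-2.6, 7.9-2.6, 12.9+0] = [3.600,5.300,12.900]
hi = A.hi+B.hi = [24.3+2.6, 23.3+2.6, 17.3+2.8] = [26.900,25.900,20.100]
diag = √(23.3²+20.6²+7.2²) = √1019.09 = 31.923


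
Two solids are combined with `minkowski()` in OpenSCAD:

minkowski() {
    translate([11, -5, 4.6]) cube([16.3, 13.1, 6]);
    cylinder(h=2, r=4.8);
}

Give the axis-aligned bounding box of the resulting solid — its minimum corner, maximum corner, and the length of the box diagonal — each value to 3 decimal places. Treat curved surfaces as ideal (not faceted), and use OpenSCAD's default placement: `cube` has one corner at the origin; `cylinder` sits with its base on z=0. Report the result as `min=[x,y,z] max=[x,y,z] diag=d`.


min=[6.200,-9.800,4.600] max=[32.100,12.900,12.600] diag=35.357

A = translate([11, -5, 4.6]) cube([16.3, 13.1, 6]) → bbox [11,-5,4.6] .. [27.3,8.1,10.6]
B = cylinder(h=2, r=4.8) → bbox [-4.8,-4.8,0] .. [4.8,4.8,2]
lo = A.lo+B.lo = [11-4.8, -5-4.8, 4.6+0] = [6.200,-9.800,4.600]
hi = A.hi+B.hi = [27.3+4.8, 8.1+4.8, 10.6+2] = [32.100,12.900,12.600]
diag = √(25.9²+22.7²+8²) = √1250.1 = 35.357


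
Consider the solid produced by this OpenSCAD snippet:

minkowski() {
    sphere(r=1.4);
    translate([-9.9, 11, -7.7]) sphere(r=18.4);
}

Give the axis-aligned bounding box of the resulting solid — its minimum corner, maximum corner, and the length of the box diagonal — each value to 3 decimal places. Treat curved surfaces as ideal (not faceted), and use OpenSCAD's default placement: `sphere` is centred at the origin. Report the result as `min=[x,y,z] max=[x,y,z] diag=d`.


A = translate([-9.9, 11, -7.7]) sphere(r=18.4) → bbox [-28.3,-7.4,-26.1] .. [8.5,29.4,10.7]
B = sphere(r=1.4) → bbox [-1.4,-1.4,-1.4] .. [1.4,1.4,1.4]
lo = A.lo+B.lo = [-28.3-1.4, -7.4-1.4, -26.1-1.4] = [-29.700,-8.800,-27.500]
hi = A.hi+B.hi = [8.5+1.4, 29.4+1.4, 10.7+1.4] = [9.900,30.800,12.100]
diag = √(39.6²+39.6²+39.6²) = √4704.48 = 68.589

min=[-29.700,-8.800,-27.500] max=[9.900,30.800,12.100] diag=68.589


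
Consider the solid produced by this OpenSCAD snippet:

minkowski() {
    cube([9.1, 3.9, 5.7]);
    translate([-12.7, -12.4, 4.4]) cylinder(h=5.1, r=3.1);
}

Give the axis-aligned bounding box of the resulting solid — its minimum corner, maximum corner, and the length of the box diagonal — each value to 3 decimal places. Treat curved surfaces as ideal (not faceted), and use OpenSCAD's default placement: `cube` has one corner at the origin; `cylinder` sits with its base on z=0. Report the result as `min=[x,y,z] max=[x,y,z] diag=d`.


min=[-15.800,-15.500,4.400] max=[-0.500,-5.400,15.200] diag=21.278

A = translate([-12.7, -12.4, 4.4]) cylinder(h=5.1, r=3.1) → bbox [-15.8,-15.5,4.4] .. [-9.6,-9.3,9.5]
B = cube([9.1, 3.9, 5.7]) → bbox [0,0,0] .. [9.1,3.9,5.7]
lo = A.lo+B.lo = [-15.8+0, -15.5+0, 4.4+0] = [-15.800,-15.500,4.400]
hi = A.hi+B.hi = [-9.6+9.1, -9.3+3.9, 9.5+5.7] = [-0.500,-5.400,15.200]
diag = √(15.3²+10.1²+10.8²) = √452.74 = 21.278


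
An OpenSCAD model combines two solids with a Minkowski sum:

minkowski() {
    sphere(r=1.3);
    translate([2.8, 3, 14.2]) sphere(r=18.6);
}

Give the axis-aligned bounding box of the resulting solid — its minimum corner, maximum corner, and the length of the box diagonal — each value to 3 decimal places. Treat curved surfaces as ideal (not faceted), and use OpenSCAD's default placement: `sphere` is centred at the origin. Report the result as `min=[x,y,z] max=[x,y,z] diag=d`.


min=[-17.100,-16.900,-5.700] max=[22.700,22.900,34.100] diag=68.936

A = translate([2.8, 3, 14.2]) sphere(r=18.6) → bbox [-15.8,-15.6,-4.4] .. [21.4,21.6,32.8]
B = sphere(r=1.3) → bbox [-1.3,-1.3,-1.3] .. [1.3,1.3,1.3]
lo = A.lo+B.lo = [-15.8-1.3, -15.6-1.3, -4.4-1.3] = [-17.100,-16.900,-5.700]
hi = A.hi+B.hi = [21.4+1.3, 21.6+1.3, 32.8+1.3] = [22.700,22.900,34.100]
diag = √(39.8²+39.8²+39.8²) = √4752.12 = 68.936


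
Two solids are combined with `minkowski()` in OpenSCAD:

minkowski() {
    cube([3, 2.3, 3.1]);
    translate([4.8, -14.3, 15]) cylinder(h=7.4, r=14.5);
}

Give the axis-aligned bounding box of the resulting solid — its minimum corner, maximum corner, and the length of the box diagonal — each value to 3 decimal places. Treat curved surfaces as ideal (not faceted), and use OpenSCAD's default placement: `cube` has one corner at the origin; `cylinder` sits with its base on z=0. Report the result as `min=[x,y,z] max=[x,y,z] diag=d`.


min=[-9.700,-28.800,15.000] max=[22.300,2.500,25.500] diag=45.978

A = translate([4.8, -14.3, 15]) cylinder(h=7.4, r=14.5) → bbox [-9.7,-28.8,15] .. [19.3,0.2,22.4]
B = cube([3, 2.3, 3.1]) → bbox [0,0,0] .. [3,2.3,3.1]
lo = A.lo+B.lo = [-9.7+0, -28.8+0, 15+0] = [-9.700,-28.800,15.000]
hi = A.hi+B.hi = [19.3+3, 0.2+2.3, 22.4+3.1] = [22.300,2.500,25.500]
diag = √(32²+31.3²+10.5²) = √2113.94 = 45.978


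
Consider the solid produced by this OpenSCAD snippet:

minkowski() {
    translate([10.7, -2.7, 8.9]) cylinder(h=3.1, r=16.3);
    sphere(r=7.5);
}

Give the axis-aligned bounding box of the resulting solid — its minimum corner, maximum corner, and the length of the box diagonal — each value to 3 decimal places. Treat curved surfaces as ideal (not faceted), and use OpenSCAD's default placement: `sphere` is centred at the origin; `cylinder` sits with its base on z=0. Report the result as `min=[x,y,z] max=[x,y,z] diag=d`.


A = translate([10.7, -2.7, 8.9]) cylinder(h=3.1, r=16.3) → bbox [-5.6,-19,8.9] .. [27,13.6,12]
B = sphere(r=7.5) → bbox [-7.5,-7.5,-7.5] .. [7.5,7.5,7.5]
lo = A.lo+B.lo = [-5.6-7.5, -19-7.5, 8.9-7.5] = [-13.100,-26.500,1.400]
hi = A.hi+B.hi = [27+7.5, 13.6+7.5, 12+7.5] = [34.500,21.100,19.500]
diag = √(47.6²+47.6²+18.1²) = √4859.13 = 69.707

min=[-13.100,-26.500,1.400] max=[34.500,21.100,19.500] diag=69.707


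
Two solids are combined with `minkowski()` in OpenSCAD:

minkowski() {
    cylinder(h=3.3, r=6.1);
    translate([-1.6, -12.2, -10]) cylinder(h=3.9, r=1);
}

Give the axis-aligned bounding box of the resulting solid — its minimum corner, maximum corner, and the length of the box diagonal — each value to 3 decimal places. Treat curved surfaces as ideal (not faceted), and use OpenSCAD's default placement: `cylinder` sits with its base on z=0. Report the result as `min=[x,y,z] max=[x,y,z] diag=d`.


min=[-8.700,-19.300,-10.000] max=[5.500,-5.100,-2.800] diag=21.334

A = translate([-1.6, -12.2, -10]) cylinder(h=3.9, r=1) → bbox [-2.6,-13.2,-10] .. [-0.6,-11.2,-6.1]
B = cylinder(h=3.3, r=6.1) → bbox [-6.1,-6.1,0] .. [6.1,6.1,3.3]
lo = A.lo+B.lo = [-2.6-6.1, -13.2-6.1, -10+0] = [-8.700,-19.300,-10.000]
hi = A.hi+B.hi = [-0.6+6.1, -11.2+6.1, -6.1+3.3] = [5.500,-5.100,-2.800]
diag = √(14.2²+14.2²+7.2²) = √455.12 = 21.334


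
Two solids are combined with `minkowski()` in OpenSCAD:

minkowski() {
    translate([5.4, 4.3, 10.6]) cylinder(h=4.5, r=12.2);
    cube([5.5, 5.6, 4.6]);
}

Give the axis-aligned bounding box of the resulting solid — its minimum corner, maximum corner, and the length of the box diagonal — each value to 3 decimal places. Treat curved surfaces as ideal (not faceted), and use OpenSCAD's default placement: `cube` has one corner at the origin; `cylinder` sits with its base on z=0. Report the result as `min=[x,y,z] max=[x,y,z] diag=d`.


A = translate([5.4, 4.3, 10.6]) cylinder(h=4.5, r=12.2) → bbox [-6.8,-7.9,10.6] .. [17.6,16.5,15.1]
B = cube([5.5, 5.6, 4.6]) → bbox [0,0,0] .. [5.5,5.6,4.6]
lo = A.lo+B.lo = [-6.8+0, -7.9+0, 10.6+0] = [-6.800,-7.900,10.600]
hi = A.hi+B.hi = [17.6+5.5, 16.5+5.6, 15.1+4.6] = [23.100,22.100,19.700]
diag = √(29.9²+30²+9.1²) = √1876.82 = 43.322

min=[-6.800,-7.900,10.600] max=[23.100,22.100,19.700] diag=43.322


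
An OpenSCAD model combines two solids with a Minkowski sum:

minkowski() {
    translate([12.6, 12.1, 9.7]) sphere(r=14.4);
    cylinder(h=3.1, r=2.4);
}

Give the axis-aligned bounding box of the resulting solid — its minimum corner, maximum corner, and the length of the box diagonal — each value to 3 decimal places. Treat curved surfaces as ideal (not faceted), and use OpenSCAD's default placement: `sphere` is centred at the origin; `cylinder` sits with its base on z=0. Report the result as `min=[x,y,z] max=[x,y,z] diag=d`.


min=[-4.200,-4.700,-4.700] max=[29.400,28.900,27.200] diag=57.232

A = translate([12.6, 12.1, 9.7]) sphere(r=14.4) → bbox [-1.8,-2.3,-4.7] .. [27,26.5,24.1]
B = cylinder(h=3.1, r=2.4) → bbox [-2.4,-2.4,0] .. [2.4,2.4,3.1]
lo = A.lo+B.lo = [-1.8-2.4, -2.3-2.4, -4.7+0] = [-4.200,-4.700,-4.700]
hi = A.hi+B.hi = [27+2.4, 26.5+2.4, 24.1+3.1] = [29.400,28.900,27.200]
diag = √(33.6²+33.6²+31.9²) = √3275.53 = 57.232


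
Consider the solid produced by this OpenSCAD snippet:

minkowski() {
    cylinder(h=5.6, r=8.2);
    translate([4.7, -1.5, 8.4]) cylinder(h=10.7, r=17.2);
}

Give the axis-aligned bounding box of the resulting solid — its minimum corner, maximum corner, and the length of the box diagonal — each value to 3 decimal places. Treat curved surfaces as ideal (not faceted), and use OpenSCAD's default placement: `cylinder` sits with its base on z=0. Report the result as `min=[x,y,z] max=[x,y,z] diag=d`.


A = translate([4.7, -1.5, 8.4]) cylinder(h=10.7, r=17.2) → bbox [-12.5,-18.7,8.4] .. [21.9,15.7,19.1]
B = cylinder(h=5.6, r=8.2) → bbox [-8.2,-8.2,0] .. [8.2,8.2,5.6]
lo = A.lo+B.lo = [-12.5-8.2, -18.7-8.2, 8.4+0] = [-20.700,-26.900,8.400]
hi = A.hi+B.hi = [21.9+8.2, 15.7+8.2, 19.1+5.6] = [30.100,23.900,24.700]
diag = √(50.8²+50.8²+16.3²) = √5426.97 = 73.668

min=[-20.700,-26.900,8.400] max=[30.100,23.900,24.700] diag=73.668


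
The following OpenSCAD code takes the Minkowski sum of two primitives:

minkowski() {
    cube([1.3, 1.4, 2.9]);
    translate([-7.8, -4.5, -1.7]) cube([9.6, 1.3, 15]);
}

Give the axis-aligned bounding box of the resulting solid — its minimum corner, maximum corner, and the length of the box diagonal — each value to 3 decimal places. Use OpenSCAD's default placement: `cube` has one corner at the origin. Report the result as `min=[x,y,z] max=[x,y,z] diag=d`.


min=[-7.800,-4.500,-1.700] max=[3.100,-1.800,16.200] diag=21.131

A = translate([-7.8, -4.5, -1.7]) cube([9.6, 1.3, 15]) → bbox [-7.8,-4.5,-1.7] .. [1.8,-3.2,13.3]
B = cube([1.3, 1.4, 2.9]) → bbox [0,0,0] .. [1.3,1.4,2.9]
lo = A.lo+B.lo = [-7.8+0, -4.5+0, -1.7+0] = [-7.800,-4.500,-1.700]
hi = A.hi+B.hi = [1.8+1.3, -3.2+1.4, 13.3+2.9] = [3.100,-1.800,16.200]
diag = √(10.9²+2.7²+17.9²) = √446.51 = 21.131


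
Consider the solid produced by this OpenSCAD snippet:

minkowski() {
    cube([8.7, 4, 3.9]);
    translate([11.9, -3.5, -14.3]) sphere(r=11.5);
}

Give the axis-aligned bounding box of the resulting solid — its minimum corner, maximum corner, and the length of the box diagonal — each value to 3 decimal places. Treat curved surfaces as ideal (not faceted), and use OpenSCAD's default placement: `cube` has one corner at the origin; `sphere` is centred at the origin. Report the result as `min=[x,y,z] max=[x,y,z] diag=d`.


min=[0.400,-15.000,-25.800] max=[32.100,12.000,1.100] diag=49.573

A = translate([11.9, -3.5, -14.3]) sphere(r=11.5) → bbox [0.4,-15,-25.8] .. [23.4,8,-2.8]
B = cube([8.7, 4, 3.9]) → bbox [0,0,0] .. [8.7,4,3.9]
lo = A.lo+B.lo = [0.4+0, -15+0, -25.8+0] = [0.400,-15.000,-25.800]
hi = A.hi+B.hi = [23.4+8.7, 8+4, -2.8+3.9] = [32.100,12.000,1.100]
diag = √(31.7²+27²+26.9²) = √2457.5 = 49.573


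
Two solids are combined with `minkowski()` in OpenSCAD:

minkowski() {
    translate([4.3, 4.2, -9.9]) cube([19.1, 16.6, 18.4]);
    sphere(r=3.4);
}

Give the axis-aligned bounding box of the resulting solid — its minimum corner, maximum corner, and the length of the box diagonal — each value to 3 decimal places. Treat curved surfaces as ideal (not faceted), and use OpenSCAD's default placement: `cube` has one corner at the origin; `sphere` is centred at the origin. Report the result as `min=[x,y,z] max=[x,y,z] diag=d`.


min=[0.900,0.800,-13.300] max=[26.800,24.200,11.900] diag=43.051

A = translate([4.3, 4.2, -9.9]) cube([19.1, 16.6, 18.4]) → bbox [4.3,4.2,-9.9] .. [23.4,20.8,8.5]
B = sphere(r=3.4) → bbox [-3.4,-3.4,-3.4] .. [3.4,3.4,3.4]
lo = A.lo+B.lo = [4.3-3.4, 4.2-3.4, -9.9-3.4] = [0.900,0.800,-13.300]
hi = A.hi+B.hi = [23.4+3.4, 20.8+3.4, 8.5+3.4] = [26.800,24.200,11.900]
diag = √(25.9²+23.4²+25.2²) = √1853.41 = 43.051
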